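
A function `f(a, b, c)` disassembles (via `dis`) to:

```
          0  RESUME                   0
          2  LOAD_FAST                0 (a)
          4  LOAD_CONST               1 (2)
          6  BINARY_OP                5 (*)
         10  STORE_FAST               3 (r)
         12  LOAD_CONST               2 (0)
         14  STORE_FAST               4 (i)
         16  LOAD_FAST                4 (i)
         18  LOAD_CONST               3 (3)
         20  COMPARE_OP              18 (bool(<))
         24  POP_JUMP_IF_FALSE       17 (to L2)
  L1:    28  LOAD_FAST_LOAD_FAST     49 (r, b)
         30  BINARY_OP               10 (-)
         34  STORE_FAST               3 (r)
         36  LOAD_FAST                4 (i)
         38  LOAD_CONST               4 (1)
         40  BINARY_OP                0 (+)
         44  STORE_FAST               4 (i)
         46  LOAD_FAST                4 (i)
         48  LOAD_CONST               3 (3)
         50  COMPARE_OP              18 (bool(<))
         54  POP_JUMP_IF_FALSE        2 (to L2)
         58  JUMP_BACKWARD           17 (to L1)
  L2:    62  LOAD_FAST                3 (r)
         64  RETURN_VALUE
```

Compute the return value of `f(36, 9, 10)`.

LOAD_FAST a → push 36. Stack: [36]
LOAD_CONST → push 2. Stack: [36, 2]
BINARY_OP * → 36 * 2 = 72. Stack: [72]
STORE_FAST r → r=72. Stack: []
LOAD_CONST → push 0. Stack: [0]
STORE_FAST i → i=0. Stack: []
LOAD_FAST i → push 0. Stack: [0]
LOAD_CONST → push 3. Stack: [0, 3]
COMPARE_OP bool(<) → 0 vs 3 = True. Stack: [True]
POP_JUMP_IF_FALSE → pop True; no jump. Stack: []
LOAD_FAST_LOAD_FAST r,b → push 72,9. Stack: [72, 9]
BINARY_OP - → 72 - 9 = 63. Stack: [63]
STORE_FAST r → r=63. Stack: []
LOAD_FAST i → push 0. Stack: [0]
LOAD_CONST → push 1. Stack: [0, 1]
BINARY_OP + → 0 + 1 = 1. Stack: [1]
STORE_FAST i → i=1. Stack: []
LOAD_FAST i → push 1. Stack: [1]
LOAD_CONST → push 3. Stack: [1, 3]
COMPARE_OP bool(<) → 1 vs 3 = True. Stack: [True]
POP_JUMP_IF_FALSE → pop True; no jump. Stack: []
LOAD_FAST_LOAD_FAST r,b → push 63,9. Stack: [63, 9]
BINARY_OP - → 63 - 9 = 54. Stack: [54]
STORE_FAST r → r=54. Stack: []
LOAD_FAST i → push 1. Stack: [1]
LOAD_CONST → push 1. Stack: [1, 1]
BINARY_OP + → 1 + 1 = 2. Stack: [2]
STORE_FAST i → i=2. Stack: []
LOAD_FAST i → push 2. Stack: [2]
LOAD_CONST → push 3. Stack: [2, 3]
COMPARE_OP bool(<) → 2 vs 3 = True. Stack: [True]
POP_JUMP_IF_FALSE → pop True; no jump. Stack: []
LOAD_FAST_LOAD_FAST r,b → push 54,9. Stack: [54, 9]
BINARY_OP - → 54 - 9 = 45. Stack: [45]
STORE_FAST r → r=45. Stack: []
LOAD_FAST i → push 2. Stack: [2]
LOAD_CONST → push 1. Stack: [2, 1]
BINARY_OP + → 2 + 1 = 3. Stack: [3]
STORE_FAST i → i=3. Stack: []
LOAD_FAST i → push 3. Stack: [3]
LOAD_CONST → push 3. Stack: [3, 3]
COMPARE_OP bool(<) → 3 vs 3 = False. Stack: [False]
POP_JUMP_IF_FALSE → pop False; jump. Stack: []
LOAD_FAST r → push 45. Stack: [45]
RETURN_VALUE → return 45.

45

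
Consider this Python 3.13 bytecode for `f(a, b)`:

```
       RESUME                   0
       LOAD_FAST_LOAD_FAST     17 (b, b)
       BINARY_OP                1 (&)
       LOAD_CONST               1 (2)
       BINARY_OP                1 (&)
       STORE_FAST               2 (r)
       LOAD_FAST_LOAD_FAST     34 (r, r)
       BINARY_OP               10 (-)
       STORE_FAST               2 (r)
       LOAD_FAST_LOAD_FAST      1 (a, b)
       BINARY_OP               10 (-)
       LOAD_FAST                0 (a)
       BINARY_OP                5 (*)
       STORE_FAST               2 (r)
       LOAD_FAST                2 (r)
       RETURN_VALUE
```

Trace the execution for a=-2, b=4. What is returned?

LOAD_FAST_LOAD_FAST b,b → push 4,4. Stack: [4, 4]
BINARY_OP & → 4 & 4 = 4. Stack: [4]
LOAD_CONST → push 2. Stack: [4, 2]
BINARY_OP & → 4 & 2 = 0. Stack: [0]
STORE_FAST r → r=0. Stack: []
LOAD_FAST_LOAD_FAST r,r → push 0,0. Stack: [0, 0]
BINARY_OP - → 0 - 0 = 0. Stack: [0]
STORE_FAST r → r=0. Stack: []
LOAD_FAST_LOAD_FAST a,b → push -2,4. Stack: [-2, 4]
BINARY_OP - → -2 - 4 = -6. Stack: [-6]
LOAD_FAST a → push -2. Stack: [-6, -2]
BINARY_OP * → -6 * -2 = 12. Stack: [12]
STORE_FAST r → r=12. Stack: []
LOAD_FAST r → push 12. Stack: [12]
RETURN_VALUE → return 12.

12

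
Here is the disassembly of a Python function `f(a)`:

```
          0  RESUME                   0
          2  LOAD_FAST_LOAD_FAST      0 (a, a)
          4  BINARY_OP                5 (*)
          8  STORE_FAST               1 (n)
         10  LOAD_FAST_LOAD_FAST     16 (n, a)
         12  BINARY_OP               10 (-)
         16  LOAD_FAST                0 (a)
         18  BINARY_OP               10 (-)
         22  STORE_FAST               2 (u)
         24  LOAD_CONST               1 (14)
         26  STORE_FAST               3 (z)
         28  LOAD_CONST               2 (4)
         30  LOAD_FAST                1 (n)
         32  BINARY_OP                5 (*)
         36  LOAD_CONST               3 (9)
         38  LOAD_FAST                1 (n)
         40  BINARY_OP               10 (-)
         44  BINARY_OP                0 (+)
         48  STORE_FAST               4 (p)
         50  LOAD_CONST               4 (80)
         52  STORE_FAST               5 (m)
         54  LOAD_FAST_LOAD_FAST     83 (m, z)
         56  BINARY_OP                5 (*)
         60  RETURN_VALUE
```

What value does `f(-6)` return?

LOAD_FAST_LOAD_FAST a,a → push -6,-6. Stack: [-6, -6]
BINARY_OP * → -6 * -6 = 36. Stack: [36]
STORE_FAST n → n=36. Stack: []
LOAD_FAST_LOAD_FAST n,a → push 36,-6. Stack: [36, -6]
BINARY_OP - → 36 - -6 = 42. Stack: [42]
LOAD_FAST a → push -6. Stack: [42, -6]
BINARY_OP - → 42 - -6 = 48. Stack: [48]
STORE_FAST u → u=48. Stack: []
LOAD_CONST → push 14. Stack: [14]
STORE_FAST z → z=14. Stack: []
LOAD_CONST → push 4. Stack: [4]
LOAD_FAST n → push 36. Stack: [4, 36]
BINARY_OP * → 4 * 36 = 144. Stack: [144]
LOAD_CONST → push 9. Stack: [144, 9]
LOAD_FAST n → push 36. Stack: [144, 9, 36]
BINARY_OP - → 9 - 36 = -27. Stack: [144, -27]
BINARY_OP + → 144 + -27 = 117. Stack: [117]
STORE_FAST p → p=117. Stack: []
LOAD_CONST → push 80. Stack: [80]
STORE_FAST m → m=80. Stack: []
LOAD_FAST_LOAD_FAST m,z → push 80,14. Stack: [80, 14]
BINARY_OP * → 80 * 14 = 1120. Stack: [1120]
RETURN_VALUE → return 1120.

1120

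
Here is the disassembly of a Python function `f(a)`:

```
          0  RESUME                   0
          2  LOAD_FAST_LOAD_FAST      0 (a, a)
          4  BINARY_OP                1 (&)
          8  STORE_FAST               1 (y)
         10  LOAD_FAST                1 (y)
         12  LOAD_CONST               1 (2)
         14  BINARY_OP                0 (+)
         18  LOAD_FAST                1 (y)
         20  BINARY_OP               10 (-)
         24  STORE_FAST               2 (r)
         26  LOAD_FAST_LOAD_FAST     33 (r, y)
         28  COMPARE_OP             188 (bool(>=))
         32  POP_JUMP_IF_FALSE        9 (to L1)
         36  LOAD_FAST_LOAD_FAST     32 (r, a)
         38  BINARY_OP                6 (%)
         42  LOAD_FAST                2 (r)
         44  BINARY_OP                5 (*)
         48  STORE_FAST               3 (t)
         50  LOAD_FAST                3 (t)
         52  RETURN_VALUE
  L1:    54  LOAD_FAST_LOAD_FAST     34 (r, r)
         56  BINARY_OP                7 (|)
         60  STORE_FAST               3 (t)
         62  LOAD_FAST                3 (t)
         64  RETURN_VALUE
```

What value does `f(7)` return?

LOAD_FAST_LOAD_FAST a,a → push 7,7. Stack: [7, 7]
BINARY_OP & → 7 & 7 = 7. Stack: [7]
STORE_FAST y → y=7. Stack: []
LOAD_FAST y → push 7. Stack: [7]
LOAD_CONST → push 2. Stack: [7, 2]
BINARY_OP + → 7 + 2 = 9. Stack: [9]
LOAD_FAST y → push 7. Stack: [9, 7]
BINARY_OP - → 9 - 7 = 2. Stack: [2]
STORE_FAST r → r=2. Stack: []
LOAD_FAST_LOAD_FAST r,y → push 2,7. Stack: [2, 7]
COMPARE_OP bool(>=) → 2 vs 7 = False. Stack: [False]
POP_JUMP_IF_FALSE → pop False; jump. Stack: []
LOAD_FAST_LOAD_FAST r,r → push 2,2. Stack: [2, 2]
BINARY_OP | → 2 | 2 = 2. Stack: [2]
STORE_FAST t → t=2. Stack: []
LOAD_FAST t → push 2. Stack: [2]
RETURN_VALUE → return 2.

2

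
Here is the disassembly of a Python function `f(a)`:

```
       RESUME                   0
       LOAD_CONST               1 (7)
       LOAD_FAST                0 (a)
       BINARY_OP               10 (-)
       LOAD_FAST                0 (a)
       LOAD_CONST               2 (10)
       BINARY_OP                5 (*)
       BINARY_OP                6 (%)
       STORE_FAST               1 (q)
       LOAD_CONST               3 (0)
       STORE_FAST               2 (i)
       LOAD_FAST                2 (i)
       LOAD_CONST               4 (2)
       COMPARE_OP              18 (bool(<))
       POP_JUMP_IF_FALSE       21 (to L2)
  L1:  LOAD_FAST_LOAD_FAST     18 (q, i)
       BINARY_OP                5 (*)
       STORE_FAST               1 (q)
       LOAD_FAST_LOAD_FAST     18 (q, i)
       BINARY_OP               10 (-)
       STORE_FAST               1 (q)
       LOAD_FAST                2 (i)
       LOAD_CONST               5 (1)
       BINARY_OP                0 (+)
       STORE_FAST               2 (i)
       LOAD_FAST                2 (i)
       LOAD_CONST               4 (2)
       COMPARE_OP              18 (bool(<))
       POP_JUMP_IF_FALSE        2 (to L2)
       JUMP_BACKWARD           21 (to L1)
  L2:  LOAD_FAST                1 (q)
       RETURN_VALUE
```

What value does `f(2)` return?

-1

LOAD_CONST → push 7. Stack: [7]
LOAD_FAST a → push 2. Stack: [7, 2]
BINARY_OP - → 7 - 2 = 5. Stack: [5]
LOAD_FAST a → push 2. Stack: [5, 2]
LOAD_CONST → push 10. Stack: [5, 2, 10]
BINARY_OP * → 2 * 10 = 20. Stack: [5, 20]
BINARY_OP % → 5 % 20 = 5. Stack: [5]
STORE_FAST q → q=5. Stack: []
LOAD_CONST → push 0. Stack: [0]
STORE_FAST i → i=0. Stack: []
LOAD_FAST i → push 0. Stack: [0]
LOAD_CONST → push 2. Stack: [0, 2]
COMPARE_OP bool(<) → 0 vs 2 = True. Stack: [True]
POP_JUMP_IF_FALSE → pop True; no jump. Stack: []
LOAD_FAST_LOAD_FAST q,i → push 5,0. Stack: [5, 0]
BINARY_OP * → 5 * 0 = 0. Stack: [0]
STORE_FAST q → q=0. Stack: []
LOAD_FAST_LOAD_FAST q,i → push 0,0. Stack: [0, 0]
BINARY_OP - → 0 - 0 = 0. Stack: [0]
STORE_FAST q → q=0. Stack: []
LOAD_FAST i → push 0. Stack: [0]
LOAD_CONST → push 1. Stack: [0, 1]
BINARY_OP + → 0 + 1 = 1. Stack: [1]
STORE_FAST i → i=1. Stack: []
LOAD_FAST i → push 1. Stack: [1]
LOAD_CONST → push 2. Stack: [1, 2]
COMPARE_OP bool(<) → 1 vs 2 = True. Stack: [True]
POP_JUMP_IF_FALSE → pop True; no jump. Stack: []
LOAD_FAST_LOAD_FAST q,i → push 0,1. Stack: [0, 1]
BINARY_OP * → 0 * 1 = 0. Stack: [0]
STORE_FAST q → q=0. Stack: []
LOAD_FAST_LOAD_FAST q,i → push 0,1. Stack: [0, 1]
BINARY_OP - → 0 - 1 = -1. Stack: [-1]
STORE_FAST q → q=-1. Stack: []
LOAD_FAST i → push 1. Stack: [1]
LOAD_CONST → push 1. Stack: [1, 1]
BINARY_OP + → 1 + 1 = 2. Stack: [2]
STORE_FAST i → i=2. Stack: []
LOAD_FAST i → push 2. Stack: [2]
LOAD_CONST → push 2. Stack: [2, 2]
COMPARE_OP bool(<) → 2 vs 2 = False. Stack: [False]
POP_JUMP_IF_FALSE → pop False; jump. Stack: []
LOAD_FAST q → push -1. Stack: [-1]
RETURN_VALUE → return -1.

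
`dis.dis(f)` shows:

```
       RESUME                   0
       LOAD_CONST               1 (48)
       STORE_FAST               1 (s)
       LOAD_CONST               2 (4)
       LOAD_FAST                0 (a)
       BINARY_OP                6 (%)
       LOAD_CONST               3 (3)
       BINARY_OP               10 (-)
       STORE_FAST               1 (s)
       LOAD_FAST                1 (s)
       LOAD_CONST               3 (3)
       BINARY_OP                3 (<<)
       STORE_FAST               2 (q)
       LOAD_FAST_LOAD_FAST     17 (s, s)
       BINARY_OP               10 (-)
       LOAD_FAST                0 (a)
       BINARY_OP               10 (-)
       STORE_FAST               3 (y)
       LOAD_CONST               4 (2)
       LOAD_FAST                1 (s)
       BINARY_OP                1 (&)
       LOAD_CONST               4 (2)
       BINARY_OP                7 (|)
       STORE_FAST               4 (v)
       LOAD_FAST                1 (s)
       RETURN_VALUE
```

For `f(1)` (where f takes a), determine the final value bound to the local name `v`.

LOAD_CONST → push 48. Stack: [48]
STORE_FAST s → s=48. Stack: []
LOAD_CONST → push 4. Stack: [4]
LOAD_FAST a → push 1. Stack: [4, 1]
BINARY_OP % → 4 % 1 = 0. Stack: [0]
LOAD_CONST → push 3. Stack: [0, 3]
BINARY_OP - → 0 - 3 = -3. Stack: [-3]
STORE_FAST s → s=-3. Stack: []
LOAD_FAST s → push -3. Stack: [-3]
LOAD_CONST → push 3. Stack: [-3, 3]
BINARY_OP << → -3 << 3 = -24. Stack: [-24]
STORE_FAST q → q=-24. Stack: []
LOAD_FAST_LOAD_FAST s,s → push -3,-3. Stack: [-3, -3]
BINARY_OP - → -3 - -3 = 0. Stack: [0]
LOAD_FAST a → push 1. Stack: [0, 1]
BINARY_OP - → 0 - 1 = -1. Stack: [-1]
STORE_FAST y → y=-1. Stack: []
LOAD_CONST → push 2. Stack: [2]
LOAD_FAST s → push -3. Stack: [2, -3]
BINARY_OP & → 2 & -3 = 0. Stack: [0]
LOAD_CONST → push 2. Stack: [0, 2]
BINARY_OP | → 0 | 2 = 2. Stack: [2]
STORE_FAST v → v=2. Stack: []
LOAD_FAST s → push -3. Stack: [-3]
RETURN_VALUE → return -3.

2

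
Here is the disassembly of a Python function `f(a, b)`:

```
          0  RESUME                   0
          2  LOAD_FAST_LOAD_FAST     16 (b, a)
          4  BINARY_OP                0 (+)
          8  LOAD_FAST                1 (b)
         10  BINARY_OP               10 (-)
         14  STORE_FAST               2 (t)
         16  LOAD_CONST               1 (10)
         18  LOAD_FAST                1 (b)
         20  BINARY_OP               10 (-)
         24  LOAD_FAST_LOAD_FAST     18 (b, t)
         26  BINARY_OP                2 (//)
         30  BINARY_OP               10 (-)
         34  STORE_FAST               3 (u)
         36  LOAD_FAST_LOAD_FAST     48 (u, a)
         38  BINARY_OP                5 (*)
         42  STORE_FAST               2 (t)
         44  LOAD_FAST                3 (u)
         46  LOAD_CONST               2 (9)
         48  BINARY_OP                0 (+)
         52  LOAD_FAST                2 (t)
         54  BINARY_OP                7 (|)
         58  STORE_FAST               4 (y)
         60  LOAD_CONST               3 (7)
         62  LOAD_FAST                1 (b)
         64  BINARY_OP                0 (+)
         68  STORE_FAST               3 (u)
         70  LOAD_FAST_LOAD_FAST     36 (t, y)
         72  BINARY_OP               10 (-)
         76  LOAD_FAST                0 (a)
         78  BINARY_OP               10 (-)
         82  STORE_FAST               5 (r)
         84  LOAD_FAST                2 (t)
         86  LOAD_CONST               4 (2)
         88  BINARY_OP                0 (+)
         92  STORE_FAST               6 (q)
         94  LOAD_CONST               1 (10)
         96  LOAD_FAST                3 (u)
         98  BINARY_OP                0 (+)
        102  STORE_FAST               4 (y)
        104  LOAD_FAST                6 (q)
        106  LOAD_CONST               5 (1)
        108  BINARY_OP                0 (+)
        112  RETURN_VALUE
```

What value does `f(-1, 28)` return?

-7

LOAD_FAST_LOAD_FAST b,a → push 28,-1. Stack: [28, -1]
BINARY_OP + → 28 + -1 = 27. Stack: [27]
LOAD_FAST b → push 28. Stack: [27, 28]
BINARY_OP - → 27 - 28 = -1. Stack: [-1]
STORE_FAST t → t=-1. Stack: []
LOAD_CONST → push 10. Stack: [10]
LOAD_FAST b → push 28. Stack: [10, 28]
BINARY_OP - → 10 - 28 = -18. Stack: [-18]
LOAD_FAST_LOAD_FAST b,t → push 28,-1. Stack: [-18, 28, -1]
BINARY_OP // → 28 // -1 = -28. Stack: [-18, -28]
BINARY_OP - → -18 - -28 = 10. Stack: [10]
STORE_FAST u → u=10. Stack: []
LOAD_FAST_LOAD_FAST u,a → push 10,-1. Stack: [10, -1]
BINARY_OP * → 10 * -1 = -10. Stack: [-10]
STORE_FAST t → t=-10. Stack: []
LOAD_FAST u → push 10. Stack: [10]
LOAD_CONST → push 9. Stack: [10, 9]
BINARY_OP + → 10 + 9 = 19. Stack: [19]
LOAD_FAST t → push -10. Stack: [19, -10]
BINARY_OP | → 19 | -10 = -9. Stack: [-9]
STORE_FAST y → y=-9. Stack: []
LOAD_CONST → push 7. Stack: [7]
LOAD_FAST b → push 28. Stack: [7, 28]
BINARY_OP + → 7 + 28 = 35. Stack: [35]
STORE_FAST u → u=35. Stack: []
LOAD_FAST_LOAD_FAST t,y → push -10,-9. Stack: [-10, -9]
BINARY_OP - → -10 - -9 = -1. Stack: [-1]
LOAD_FAST a → push -1. Stack: [-1, -1]
BINARY_OP - → -1 - -1 = 0. Stack: [0]
STORE_FAST r → r=0. Stack: []
LOAD_FAST t → push -10. Stack: [-10]
LOAD_CONST → push 2. Stack: [-10, 2]
BINARY_OP + → -10 + 2 = -8. Stack: [-8]
STORE_FAST q → q=-8. Stack: []
LOAD_CONST → push 10. Stack: [10]
LOAD_FAST u → push 35. Stack: [10, 35]
BINARY_OP + → 10 + 35 = 45. Stack: [45]
STORE_FAST y → y=45. Stack: []
LOAD_FAST q → push -8. Stack: [-8]
LOAD_CONST → push 1. Stack: [-8, 1]
BINARY_OP + → -8 + 1 = -7. Stack: [-7]
RETURN_VALUE → return -7.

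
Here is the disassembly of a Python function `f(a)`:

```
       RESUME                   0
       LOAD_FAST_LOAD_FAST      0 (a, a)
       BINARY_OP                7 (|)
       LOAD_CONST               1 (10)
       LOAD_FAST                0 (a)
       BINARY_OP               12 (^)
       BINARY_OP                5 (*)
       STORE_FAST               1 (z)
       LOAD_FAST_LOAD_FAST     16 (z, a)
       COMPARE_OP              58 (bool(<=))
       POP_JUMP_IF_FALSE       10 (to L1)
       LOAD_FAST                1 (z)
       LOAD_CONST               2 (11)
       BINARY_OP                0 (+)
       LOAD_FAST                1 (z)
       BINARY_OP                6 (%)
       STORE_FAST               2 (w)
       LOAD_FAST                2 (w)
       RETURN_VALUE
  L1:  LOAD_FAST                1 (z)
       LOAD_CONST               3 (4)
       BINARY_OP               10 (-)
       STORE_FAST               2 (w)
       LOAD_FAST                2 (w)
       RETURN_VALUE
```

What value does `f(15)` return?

71

LOAD_FAST_LOAD_FAST a,a → push 15,15. Stack: [15, 15]
BINARY_OP | → 15 | 15 = 15. Stack: [15]
LOAD_CONST → push 10. Stack: [15, 10]
LOAD_FAST a → push 15. Stack: [15, 10, 15]
BINARY_OP ^ → 10 ^ 15 = 5. Stack: [15, 5]
BINARY_OP * → 15 * 5 = 75. Stack: [75]
STORE_FAST z → z=75. Stack: []
LOAD_FAST_LOAD_FAST z,a → push 75,15. Stack: [75, 15]
COMPARE_OP bool(<=) → 75 vs 15 = False. Stack: [False]
POP_JUMP_IF_FALSE → pop False; jump. Stack: []
LOAD_FAST z → push 75. Stack: [75]
LOAD_CONST → push 4. Stack: [75, 4]
BINARY_OP - → 75 - 4 = 71. Stack: [71]
STORE_FAST w → w=71. Stack: []
LOAD_FAST w → push 71. Stack: [71]
RETURN_VALUE → return 71.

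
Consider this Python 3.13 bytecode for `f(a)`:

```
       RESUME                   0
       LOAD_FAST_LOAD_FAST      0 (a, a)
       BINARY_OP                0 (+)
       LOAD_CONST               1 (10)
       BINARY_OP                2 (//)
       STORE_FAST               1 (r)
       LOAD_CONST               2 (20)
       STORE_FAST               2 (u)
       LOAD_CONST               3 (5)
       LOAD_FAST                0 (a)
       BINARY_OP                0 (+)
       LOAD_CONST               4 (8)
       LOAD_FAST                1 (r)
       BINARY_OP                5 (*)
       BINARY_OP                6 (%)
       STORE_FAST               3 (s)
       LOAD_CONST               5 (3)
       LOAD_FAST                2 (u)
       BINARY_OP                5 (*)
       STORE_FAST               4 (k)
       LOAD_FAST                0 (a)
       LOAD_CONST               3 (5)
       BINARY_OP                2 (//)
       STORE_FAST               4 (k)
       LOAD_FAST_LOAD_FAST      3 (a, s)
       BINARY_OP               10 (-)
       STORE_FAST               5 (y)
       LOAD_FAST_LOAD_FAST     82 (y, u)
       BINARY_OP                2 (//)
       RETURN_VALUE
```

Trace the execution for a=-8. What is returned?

LOAD_FAST_LOAD_FAST a,a → push -8,-8. Stack: [-8, -8]
BINARY_OP + → -8 + -8 = -16. Stack: [-16]
LOAD_CONST → push 10. Stack: [-16, 10]
BINARY_OP // → -16 // 10 = -2. Stack: [-2]
STORE_FAST r → r=-2. Stack: []
LOAD_CONST → push 20. Stack: [20]
STORE_FAST u → u=20. Stack: []
LOAD_CONST → push 5. Stack: [5]
LOAD_FAST a → push -8. Stack: [5, -8]
BINARY_OP + → 5 + -8 = -3. Stack: [-3]
LOAD_CONST → push 8. Stack: [-3, 8]
LOAD_FAST r → push -2. Stack: [-3, 8, -2]
BINARY_OP * → 8 * -2 = -16. Stack: [-3, -16]
BINARY_OP % → -3 % -16 = -3. Stack: [-3]
STORE_FAST s → s=-3. Stack: []
LOAD_CONST → push 3. Stack: [3]
LOAD_FAST u → push 20. Stack: [3, 20]
BINARY_OP * → 3 * 20 = 60. Stack: [60]
STORE_FAST k → k=60. Stack: []
LOAD_FAST a → push -8. Stack: [-8]
LOAD_CONST → push 5. Stack: [-8, 5]
BINARY_OP // → -8 // 5 = -2. Stack: [-2]
STORE_FAST k → k=-2. Stack: []
LOAD_FAST_LOAD_FAST a,s → push -8,-3. Stack: [-8, -3]
BINARY_OP - → -8 - -3 = -5. Stack: [-5]
STORE_FAST y → y=-5. Stack: []
LOAD_FAST_LOAD_FAST y,u → push -5,20. Stack: [-5, 20]
BINARY_OP // → -5 // 20 = -1. Stack: [-1]
RETURN_VALUE → return -1.

-1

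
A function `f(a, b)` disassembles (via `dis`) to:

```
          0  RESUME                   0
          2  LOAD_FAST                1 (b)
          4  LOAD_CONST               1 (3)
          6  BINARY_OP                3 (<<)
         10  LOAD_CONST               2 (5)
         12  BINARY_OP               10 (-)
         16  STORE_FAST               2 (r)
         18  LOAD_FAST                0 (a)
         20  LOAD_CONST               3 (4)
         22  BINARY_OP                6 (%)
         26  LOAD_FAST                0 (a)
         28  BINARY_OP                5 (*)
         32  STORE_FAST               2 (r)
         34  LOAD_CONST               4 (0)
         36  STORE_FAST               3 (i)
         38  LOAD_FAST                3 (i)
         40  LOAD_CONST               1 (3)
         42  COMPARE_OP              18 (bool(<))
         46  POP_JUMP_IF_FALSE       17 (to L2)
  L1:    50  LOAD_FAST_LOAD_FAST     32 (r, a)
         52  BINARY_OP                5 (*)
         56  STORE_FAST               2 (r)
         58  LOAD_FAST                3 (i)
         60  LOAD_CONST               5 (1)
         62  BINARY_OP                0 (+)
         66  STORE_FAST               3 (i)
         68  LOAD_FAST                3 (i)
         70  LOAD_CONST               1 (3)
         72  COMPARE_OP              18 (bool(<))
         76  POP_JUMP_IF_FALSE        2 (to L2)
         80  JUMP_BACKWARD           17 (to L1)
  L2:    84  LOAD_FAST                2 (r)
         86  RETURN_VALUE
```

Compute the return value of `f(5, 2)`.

625

LOAD_FAST b → push 2. Stack: [2]
LOAD_CONST → push 3. Stack: [2, 3]
BINARY_OP << → 2 << 3 = 16. Stack: [16]
LOAD_CONST → push 5. Stack: [16, 5]
BINARY_OP - → 16 - 5 = 11. Stack: [11]
STORE_FAST r → r=11. Stack: []
LOAD_FAST a → push 5. Stack: [5]
LOAD_CONST → push 4. Stack: [5, 4]
BINARY_OP % → 5 % 4 = 1. Stack: [1]
LOAD_FAST a → push 5. Stack: [1, 5]
BINARY_OP * → 1 * 5 = 5. Stack: [5]
STORE_FAST r → r=5. Stack: []
LOAD_CONST → push 0. Stack: [0]
STORE_FAST i → i=0. Stack: []
LOAD_FAST i → push 0. Stack: [0]
LOAD_CONST → push 3. Stack: [0, 3]
COMPARE_OP bool(<) → 0 vs 3 = True. Stack: [True]
POP_JUMP_IF_FALSE → pop True; no jump. Stack: []
LOAD_FAST_LOAD_FAST r,a → push 5,5. Stack: [5, 5]
BINARY_OP * → 5 * 5 = 25. Stack: [25]
STORE_FAST r → r=25. Stack: []
LOAD_FAST i → push 0. Stack: [0]
LOAD_CONST → push 1. Stack: [0, 1]
BINARY_OP + → 0 + 1 = 1. Stack: [1]
STORE_FAST i → i=1. Stack: []
LOAD_FAST i → push 1. Stack: [1]
LOAD_CONST → push 3. Stack: [1, 3]
COMPARE_OP bool(<) → 1 vs 3 = True. Stack: [True]
POP_JUMP_IF_FALSE → pop True; no jump. Stack: []
LOAD_FAST_LOAD_FAST r,a → push 25,5. Stack: [25, 5]
BINARY_OP * → 25 * 5 = 125. Stack: [125]
STORE_FAST r → r=125. Stack: []
LOAD_FAST i → push 1. Stack: [1]
LOAD_CONST → push 1. Stack: [1, 1]
BINARY_OP + → 1 + 1 = 2. Stack: [2]
STORE_FAST i → i=2. Stack: []
LOAD_FAST i → push 2. Stack: [2]
LOAD_CONST → push 3. Stack: [2, 3]
COMPARE_OP bool(<) → 2 vs 3 = True. Stack: [True]
POP_JUMP_IF_FALSE → pop True; no jump. Stack: []
LOAD_FAST_LOAD_FAST r,a → push 125,5. Stack: [125, 5]
BINARY_OP * → 125 * 5 = 625. Stack: [625]
STORE_FAST r → r=625. Stack: []
LOAD_FAST i → push 2. Stack: [2]
LOAD_CONST → push 1. Stack: [2, 1]
BINARY_OP + → 2 + 1 = 3. Stack: [3]
STORE_FAST i → i=3. Stack: []
LOAD_FAST i → push 3. Stack: [3]
LOAD_CONST → push 3. Stack: [3, 3]
COMPARE_OP bool(<) → 3 vs 3 = False. Stack: [False]
POP_JUMP_IF_FALSE → pop False; jump. Stack: []
LOAD_FAST r → push 625. Stack: [625]
RETURN_VALUE → return 625.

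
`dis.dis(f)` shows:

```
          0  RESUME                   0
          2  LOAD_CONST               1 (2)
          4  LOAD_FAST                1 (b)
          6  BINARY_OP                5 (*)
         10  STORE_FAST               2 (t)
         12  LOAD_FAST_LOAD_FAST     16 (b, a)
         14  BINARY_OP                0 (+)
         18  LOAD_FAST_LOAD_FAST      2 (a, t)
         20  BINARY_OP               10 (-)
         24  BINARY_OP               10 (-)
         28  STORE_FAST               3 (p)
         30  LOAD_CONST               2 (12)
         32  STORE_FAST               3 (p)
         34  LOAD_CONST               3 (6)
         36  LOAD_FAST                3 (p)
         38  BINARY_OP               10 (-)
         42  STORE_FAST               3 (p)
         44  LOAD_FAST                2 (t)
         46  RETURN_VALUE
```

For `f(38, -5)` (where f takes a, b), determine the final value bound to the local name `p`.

-6

LOAD_CONST → push 2. Stack: [2]
LOAD_FAST b → push -5. Stack: [2, -5]
BINARY_OP * → 2 * -5 = -10. Stack: [-10]
STORE_FAST t → t=-10. Stack: []
LOAD_FAST_LOAD_FAST b,a → push -5,38. Stack: [-5, 38]
BINARY_OP + → -5 + 38 = 33. Stack: [33]
LOAD_FAST_LOAD_FAST a,t → push 38,-10. Stack: [33, 38, -10]
BINARY_OP - → 38 - -10 = 48. Stack: [33, 48]
BINARY_OP - → 33 - 48 = -15. Stack: [-15]
STORE_FAST p → p=-15. Stack: []
LOAD_CONST → push 12. Stack: [12]
STORE_FAST p → p=12. Stack: []
LOAD_CONST → push 6. Stack: [6]
LOAD_FAST p → push 12. Stack: [6, 12]
BINARY_OP - → 6 - 12 = -6. Stack: [-6]
STORE_FAST p → p=-6. Stack: []
LOAD_FAST t → push -10. Stack: [-10]
RETURN_VALUE → return -10.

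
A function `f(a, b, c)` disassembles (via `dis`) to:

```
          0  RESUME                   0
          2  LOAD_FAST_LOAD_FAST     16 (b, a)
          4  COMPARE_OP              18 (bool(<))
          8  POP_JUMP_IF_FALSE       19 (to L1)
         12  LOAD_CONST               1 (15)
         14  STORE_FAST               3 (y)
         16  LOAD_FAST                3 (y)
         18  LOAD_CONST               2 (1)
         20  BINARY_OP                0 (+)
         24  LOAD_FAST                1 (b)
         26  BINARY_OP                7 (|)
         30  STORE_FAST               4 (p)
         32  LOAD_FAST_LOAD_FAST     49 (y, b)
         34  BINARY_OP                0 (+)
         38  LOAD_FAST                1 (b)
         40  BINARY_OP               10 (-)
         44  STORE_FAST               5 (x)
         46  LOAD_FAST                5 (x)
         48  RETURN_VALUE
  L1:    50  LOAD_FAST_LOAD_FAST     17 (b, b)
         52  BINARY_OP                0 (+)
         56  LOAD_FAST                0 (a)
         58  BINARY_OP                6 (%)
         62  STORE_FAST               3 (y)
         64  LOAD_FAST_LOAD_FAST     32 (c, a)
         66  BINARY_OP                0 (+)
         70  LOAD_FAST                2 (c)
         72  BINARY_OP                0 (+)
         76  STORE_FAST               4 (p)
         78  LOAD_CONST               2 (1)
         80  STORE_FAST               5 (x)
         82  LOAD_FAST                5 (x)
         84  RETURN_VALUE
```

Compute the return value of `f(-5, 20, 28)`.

LOAD_FAST_LOAD_FAST b,a → push 20,-5. Stack: [20, -5]
COMPARE_OP bool(<) → 20 vs -5 = False. Stack: [False]
POP_JUMP_IF_FALSE → pop False; jump. Stack: []
LOAD_FAST_LOAD_FAST b,b → push 20,20. Stack: [20, 20]
BINARY_OP + → 20 + 20 = 40. Stack: [40]
LOAD_FAST a → push -5. Stack: [40, -5]
BINARY_OP % → 40 % -5 = 0. Stack: [0]
STORE_FAST y → y=0. Stack: []
LOAD_FAST_LOAD_FAST c,a → push 28,-5. Stack: [28, -5]
BINARY_OP + → 28 + -5 = 23. Stack: [23]
LOAD_FAST c → push 28. Stack: [23, 28]
BINARY_OP + → 23 + 28 = 51. Stack: [51]
STORE_FAST p → p=51. Stack: []
LOAD_CONST → push 1. Stack: [1]
STORE_FAST x → x=1. Stack: []
LOAD_FAST x → push 1. Stack: [1]
RETURN_VALUE → return 1.

1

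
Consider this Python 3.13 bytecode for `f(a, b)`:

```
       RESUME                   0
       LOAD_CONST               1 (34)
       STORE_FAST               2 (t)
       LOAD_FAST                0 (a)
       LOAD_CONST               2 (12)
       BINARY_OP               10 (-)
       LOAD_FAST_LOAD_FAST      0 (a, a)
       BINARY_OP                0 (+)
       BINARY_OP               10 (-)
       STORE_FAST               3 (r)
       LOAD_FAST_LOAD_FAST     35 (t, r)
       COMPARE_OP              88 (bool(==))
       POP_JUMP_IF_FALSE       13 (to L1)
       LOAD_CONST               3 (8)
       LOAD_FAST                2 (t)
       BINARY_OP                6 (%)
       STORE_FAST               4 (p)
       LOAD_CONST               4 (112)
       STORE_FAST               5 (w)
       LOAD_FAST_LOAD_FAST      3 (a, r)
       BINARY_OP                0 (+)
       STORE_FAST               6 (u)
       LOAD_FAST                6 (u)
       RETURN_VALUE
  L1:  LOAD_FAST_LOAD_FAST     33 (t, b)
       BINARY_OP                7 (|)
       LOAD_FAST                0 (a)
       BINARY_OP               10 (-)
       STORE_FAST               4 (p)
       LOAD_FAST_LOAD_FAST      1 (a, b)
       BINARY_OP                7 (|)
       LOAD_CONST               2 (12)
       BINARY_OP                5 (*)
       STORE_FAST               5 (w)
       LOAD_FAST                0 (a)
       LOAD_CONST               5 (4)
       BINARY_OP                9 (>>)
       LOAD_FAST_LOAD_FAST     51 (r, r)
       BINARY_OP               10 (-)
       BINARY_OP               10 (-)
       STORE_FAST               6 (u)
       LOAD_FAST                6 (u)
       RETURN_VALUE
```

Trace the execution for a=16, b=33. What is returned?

1

LOAD_CONST → push 34. Stack: [34]
STORE_FAST t → t=34. Stack: []
LOAD_FAST a → push 16. Stack: [16]
LOAD_CONST → push 12. Stack: [16, 12]
BINARY_OP - → 16 - 12 = 4. Stack: [4]
LOAD_FAST_LOAD_FAST a,a → push 16,16. Stack: [4, 16, 16]
BINARY_OP + → 16 + 16 = 32. Stack: [4, 32]
BINARY_OP - → 4 - 32 = -28. Stack: [-28]
STORE_FAST r → r=-28. Stack: []
LOAD_FAST_LOAD_FAST t,r → push 34,-28. Stack: [34, -28]
COMPARE_OP bool(==) → 34 vs -28 = False. Stack: [False]
POP_JUMP_IF_FALSE → pop False; jump. Stack: []
LOAD_FAST_LOAD_FAST t,b → push 34,33. Stack: [34, 33]
BINARY_OP | → 34 | 33 = 35. Stack: [35]
LOAD_FAST a → push 16. Stack: [35, 16]
BINARY_OP - → 35 - 16 = 19. Stack: [19]
STORE_FAST p → p=19. Stack: []
LOAD_FAST_LOAD_FAST a,b → push 16,33. Stack: [16, 33]
BINARY_OP | → 16 | 33 = 49. Stack: [49]
LOAD_CONST → push 12. Stack: [49, 12]
BINARY_OP * → 49 * 12 = 588. Stack: [588]
STORE_FAST w → w=588. Stack: []
LOAD_FAST a → push 16. Stack: [16]
LOAD_CONST → push 4. Stack: [16, 4]
BINARY_OP >> → 16 >> 4 = 1. Stack: [1]
LOAD_FAST_LOAD_FAST r,r → push -28,-28. Stack: [1, -28, -28]
BINARY_OP - → -28 - -28 = 0. Stack: [1, 0]
BINARY_OP - → 1 - 0 = 1. Stack: [1]
STORE_FAST u → u=1. Stack: []
LOAD_FAST u → push 1. Stack: [1]
RETURN_VALUE → return 1.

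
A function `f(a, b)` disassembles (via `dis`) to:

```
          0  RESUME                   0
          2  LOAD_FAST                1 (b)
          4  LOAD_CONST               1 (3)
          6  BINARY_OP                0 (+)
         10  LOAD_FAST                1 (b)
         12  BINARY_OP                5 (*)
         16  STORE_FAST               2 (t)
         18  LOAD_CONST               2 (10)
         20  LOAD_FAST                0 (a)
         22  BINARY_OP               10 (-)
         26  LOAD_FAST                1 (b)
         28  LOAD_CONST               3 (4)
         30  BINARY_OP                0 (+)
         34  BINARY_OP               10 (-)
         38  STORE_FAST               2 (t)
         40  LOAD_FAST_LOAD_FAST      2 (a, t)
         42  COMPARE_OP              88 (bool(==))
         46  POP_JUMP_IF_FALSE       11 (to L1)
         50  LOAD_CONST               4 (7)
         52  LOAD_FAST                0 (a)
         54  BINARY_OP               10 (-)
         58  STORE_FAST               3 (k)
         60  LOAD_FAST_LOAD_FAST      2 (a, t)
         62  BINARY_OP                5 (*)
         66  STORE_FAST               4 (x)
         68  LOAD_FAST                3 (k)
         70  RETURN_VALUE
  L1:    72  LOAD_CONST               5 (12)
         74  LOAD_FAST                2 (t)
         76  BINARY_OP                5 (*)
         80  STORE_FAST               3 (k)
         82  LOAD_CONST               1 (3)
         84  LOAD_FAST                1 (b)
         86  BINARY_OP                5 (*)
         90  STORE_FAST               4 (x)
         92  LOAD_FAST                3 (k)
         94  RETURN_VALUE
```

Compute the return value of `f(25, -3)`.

LOAD_FAST b → push -3. Stack: [-3]
LOAD_CONST → push 3. Stack: [-3, 3]
BINARY_OP + → -3 + 3 = 0. Stack: [0]
LOAD_FAST b → push -3. Stack: [0, -3]
BINARY_OP * → 0 * -3 = 0. Stack: [0]
STORE_FAST t → t=0. Stack: []
LOAD_CONST → push 10. Stack: [10]
LOAD_FAST a → push 25. Stack: [10, 25]
BINARY_OP - → 10 - 25 = -15. Stack: [-15]
LOAD_FAST b → push -3. Stack: [-15, -3]
LOAD_CONST → push 4. Stack: [-15, -3, 4]
BINARY_OP + → -3 + 4 = 1. Stack: [-15, 1]
BINARY_OP - → -15 - 1 = -16. Stack: [-16]
STORE_FAST t → t=-16. Stack: []
LOAD_FAST_LOAD_FAST a,t → push 25,-16. Stack: [25, -16]
COMPARE_OP bool(==) → 25 vs -16 = False. Stack: [False]
POP_JUMP_IF_FALSE → pop False; jump. Stack: []
LOAD_CONST → push 12. Stack: [12]
LOAD_FAST t → push -16. Stack: [12, -16]
BINARY_OP * → 12 * -16 = -192. Stack: [-192]
STORE_FAST k → k=-192. Stack: []
LOAD_CONST → push 3. Stack: [3]
LOAD_FAST b → push -3. Stack: [3, -3]
BINARY_OP * → 3 * -3 = -9. Stack: [-9]
STORE_FAST x → x=-9. Stack: []
LOAD_FAST k → push -192. Stack: [-192]
RETURN_VALUE → return -192.

-192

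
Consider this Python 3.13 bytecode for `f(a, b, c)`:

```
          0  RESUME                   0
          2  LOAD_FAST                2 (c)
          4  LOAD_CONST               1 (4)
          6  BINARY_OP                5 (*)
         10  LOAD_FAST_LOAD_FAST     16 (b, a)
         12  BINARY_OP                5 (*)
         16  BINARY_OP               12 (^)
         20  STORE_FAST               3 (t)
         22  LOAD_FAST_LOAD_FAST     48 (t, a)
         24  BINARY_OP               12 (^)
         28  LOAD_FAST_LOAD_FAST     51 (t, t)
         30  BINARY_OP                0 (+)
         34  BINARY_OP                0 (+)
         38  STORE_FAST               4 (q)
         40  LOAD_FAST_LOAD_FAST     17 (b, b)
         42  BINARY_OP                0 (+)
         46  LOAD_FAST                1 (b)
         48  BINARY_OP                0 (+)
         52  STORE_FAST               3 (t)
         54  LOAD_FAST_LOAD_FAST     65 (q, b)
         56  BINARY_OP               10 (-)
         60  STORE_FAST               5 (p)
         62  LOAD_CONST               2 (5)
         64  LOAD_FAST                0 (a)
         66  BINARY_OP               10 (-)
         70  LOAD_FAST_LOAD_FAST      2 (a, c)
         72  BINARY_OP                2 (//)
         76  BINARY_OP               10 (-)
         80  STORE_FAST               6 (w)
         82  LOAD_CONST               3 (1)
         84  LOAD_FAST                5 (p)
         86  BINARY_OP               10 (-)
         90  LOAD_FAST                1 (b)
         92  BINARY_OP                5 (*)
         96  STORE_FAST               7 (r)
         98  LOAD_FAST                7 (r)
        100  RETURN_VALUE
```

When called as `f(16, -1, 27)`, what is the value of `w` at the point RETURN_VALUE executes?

-11

LOAD_FAST c → push 27. Stack: [27]
LOAD_CONST → push 4. Stack: [27, 4]
BINARY_OP * → 27 * 4 = 108. Stack: [108]
LOAD_FAST_LOAD_FAST b,a → push -1,16. Stack: [108, -1, 16]
BINARY_OP * → -1 * 16 = -16. Stack: [108, -16]
BINARY_OP ^ → 108 ^ -16 = -100. Stack: [-100]
STORE_FAST t → t=-100. Stack: []
LOAD_FAST_LOAD_FAST t,a → push -100,16. Stack: [-100, 16]
BINARY_OP ^ → -100 ^ 16 = -116. Stack: [-116]
LOAD_FAST_LOAD_FAST t,t → push -100,-100. Stack: [-116, -100, -100]
BINARY_OP + → -100 + -100 = -200. Stack: [-116, -200]
BINARY_OP + → -116 + -200 = -316. Stack: [-316]
STORE_FAST q → q=-316. Stack: []
LOAD_FAST_LOAD_FAST b,b → push -1,-1. Stack: [-1, -1]
BINARY_OP + → -1 + -1 = -2. Stack: [-2]
LOAD_FAST b → push -1. Stack: [-2, -1]
BINARY_OP + → -2 + -1 = -3. Stack: [-3]
STORE_FAST t → t=-3. Stack: []
LOAD_FAST_LOAD_FAST q,b → push -316,-1. Stack: [-316, -1]
BINARY_OP - → -316 - -1 = -315. Stack: [-315]
STORE_FAST p → p=-315. Stack: []
LOAD_CONST → push 5. Stack: [5]
LOAD_FAST a → push 16. Stack: [5, 16]
BINARY_OP - → 5 - 16 = -11. Stack: [-11]
LOAD_FAST_LOAD_FAST a,c → push 16,27. Stack: [-11, 16, 27]
BINARY_OP // → 16 // 27 = 0. Stack: [-11, 0]
BINARY_OP - → -11 - 0 = -11. Stack: [-11]
STORE_FAST w → w=-11. Stack: []
LOAD_CONST → push 1. Stack: [1]
LOAD_FAST p → push -315. Stack: [1, -315]
BINARY_OP - → 1 - -315 = 316. Stack: [316]
LOAD_FAST b → push -1. Stack: [316, -1]
BINARY_OP * → 316 * -1 = -316. Stack: [-316]
STORE_FAST r → r=-316. Stack: []
LOAD_FAST r → push -316. Stack: [-316]
RETURN_VALUE → return -316.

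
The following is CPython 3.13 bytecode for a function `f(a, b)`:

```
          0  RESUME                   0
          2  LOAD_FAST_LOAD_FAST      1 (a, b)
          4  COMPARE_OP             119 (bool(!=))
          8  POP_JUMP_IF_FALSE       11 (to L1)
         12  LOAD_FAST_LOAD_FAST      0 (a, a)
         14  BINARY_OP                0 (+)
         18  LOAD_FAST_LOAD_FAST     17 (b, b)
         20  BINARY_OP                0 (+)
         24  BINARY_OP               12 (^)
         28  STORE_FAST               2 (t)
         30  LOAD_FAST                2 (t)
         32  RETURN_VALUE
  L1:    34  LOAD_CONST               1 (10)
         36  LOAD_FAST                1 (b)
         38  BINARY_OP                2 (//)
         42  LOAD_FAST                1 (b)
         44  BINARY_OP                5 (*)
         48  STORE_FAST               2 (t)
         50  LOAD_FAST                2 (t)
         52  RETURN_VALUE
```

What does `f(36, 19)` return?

LOAD_FAST_LOAD_FAST a,b → push 36,19. Stack: [36, 19]
COMPARE_OP bool(!=) → 36 vs 19 = True. Stack: [True]
POP_JUMP_IF_FALSE → pop True; no jump. Stack: []
LOAD_FAST_LOAD_FAST a,a → push 36,36. Stack: [36, 36]
BINARY_OP + → 36 + 36 = 72. Stack: [72]
LOAD_FAST_LOAD_FAST b,b → push 19,19. Stack: [72, 19, 19]
BINARY_OP + → 19 + 19 = 38. Stack: [72, 38]
BINARY_OP ^ → 72 ^ 38 = 110. Stack: [110]
STORE_FAST t → t=110. Stack: []
LOAD_FAST t → push 110. Stack: [110]
RETURN_VALUE → return 110.

110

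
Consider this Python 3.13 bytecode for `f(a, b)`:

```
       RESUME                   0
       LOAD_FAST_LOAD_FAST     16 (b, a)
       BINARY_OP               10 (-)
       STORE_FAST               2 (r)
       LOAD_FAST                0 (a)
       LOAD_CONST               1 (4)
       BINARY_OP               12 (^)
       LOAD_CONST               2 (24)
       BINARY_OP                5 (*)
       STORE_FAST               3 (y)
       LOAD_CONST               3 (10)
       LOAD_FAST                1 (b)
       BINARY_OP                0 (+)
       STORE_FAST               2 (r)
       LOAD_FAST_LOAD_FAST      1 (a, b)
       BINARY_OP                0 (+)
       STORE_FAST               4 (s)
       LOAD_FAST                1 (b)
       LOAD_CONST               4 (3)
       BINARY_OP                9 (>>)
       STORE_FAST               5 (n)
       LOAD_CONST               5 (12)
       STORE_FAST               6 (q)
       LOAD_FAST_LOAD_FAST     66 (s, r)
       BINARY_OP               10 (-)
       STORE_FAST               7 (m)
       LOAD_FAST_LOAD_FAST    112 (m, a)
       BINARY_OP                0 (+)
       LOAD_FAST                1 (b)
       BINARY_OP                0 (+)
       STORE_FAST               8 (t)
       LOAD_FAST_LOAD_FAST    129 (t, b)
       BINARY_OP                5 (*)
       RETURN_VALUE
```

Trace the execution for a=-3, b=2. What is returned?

LOAD_FAST_LOAD_FAST b,a → push 2,-3. Stack: [2, -3]
BINARY_OP - → 2 - -3 = 5. Stack: [5]
STORE_FAST r → r=5. Stack: []
LOAD_FAST a → push -3. Stack: [-3]
LOAD_CONST → push 4. Stack: [-3, 4]
BINARY_OP ^ → -3 ^ 4 = -7. Stack: [-7]
LOAD_CONST → push 24. Stack: [-7, 24]
BINARY_OP * → -7 * 24 = -168. Stack: [-168]
STORE_FAST y → y=-168. Stack: []
LOAD_CONST → push 10. Stack: [10]
LOAD_FAST b → push 2. Stack: [10, 2]
BINARY_OP + → 10 + 2 = 12. Stack: [12]
STORE_FAST r → r=12. Stack: []
LOAD_FAST_LOAD_FAST a,b → push -3,2. Stack: [-3, 2]
BINARY_OP + → -3 + 2 = -1. Stack: [-1]
STORE_FAST s → s=-1. Stack: []
LOAD_FAST b → push 2. Stack: [2]
LOAD_CONST → push 3. Stack: [2, 3]
BINARY_OP >> → 2 >> 3 = 0. Stack: [0]
STORE_FAST n → n=0. Stack: []
LOAD_CONST → push 12. Stack: [12]
STORE_FAST q → q=12. Stack: []
LOAD_FAST_LOAD_FAST s,r → push -1,12. Stack: [-1, 12]
BINARY_OP - → -1 - 12 = -13. Stack: [-13]
STORE_FAST m → m=-13. Stack: []
LOAD_FAST_LOAD_FAST m,a → push -13,-3. Stack: [-13, -3]
BINARY_OP + → -13 + -3 = -16. Stack: [-16]
LOAD_FAST b → push 2. Stack: [-16, 2]
BINARY_OP + → -16 + 2 = -14. Stack: [-14]
STORE_FAST t → t=-14. Stack: []
LOAD_FAST_LOAD_FAST t,b → push -14,2. Stack: [-14, 2]
BINARY_OP * → -14 * 2 = -28. Stack: [-28]
RETURN_VALUE → return -28.

-28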